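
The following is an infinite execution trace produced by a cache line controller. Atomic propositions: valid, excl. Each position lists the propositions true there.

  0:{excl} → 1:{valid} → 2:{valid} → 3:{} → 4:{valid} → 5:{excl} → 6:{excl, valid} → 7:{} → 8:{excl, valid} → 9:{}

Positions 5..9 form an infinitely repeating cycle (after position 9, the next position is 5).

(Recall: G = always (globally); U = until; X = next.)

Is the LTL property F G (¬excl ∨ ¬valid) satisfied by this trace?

No

G (¬excl ∨ ¬valid) is false at every position 0..9, so it never becomes true and F G (¬excl ∨ ¬valid) fails.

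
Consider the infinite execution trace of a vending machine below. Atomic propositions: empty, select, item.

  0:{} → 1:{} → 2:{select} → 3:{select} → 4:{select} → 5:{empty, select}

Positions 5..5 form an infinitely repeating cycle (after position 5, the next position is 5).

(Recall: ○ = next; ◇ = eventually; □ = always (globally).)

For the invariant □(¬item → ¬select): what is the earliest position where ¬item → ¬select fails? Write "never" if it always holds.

2

Check ¬item → ¬select at each position in order: 0 ✓, 1 ✓.
At position 2 the labels are {select}, so ¬item → ¬select is false there. This is the first violation.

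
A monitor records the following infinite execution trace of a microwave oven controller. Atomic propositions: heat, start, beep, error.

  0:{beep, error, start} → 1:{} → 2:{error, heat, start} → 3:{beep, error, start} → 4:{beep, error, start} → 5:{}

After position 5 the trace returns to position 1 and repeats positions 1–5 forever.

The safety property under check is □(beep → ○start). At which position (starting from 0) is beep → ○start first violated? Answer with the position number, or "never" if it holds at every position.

0

At position 0 the labels are {beep, error, start} and the next position 1 has {}, so beep → ○start is false there. This is the first violation.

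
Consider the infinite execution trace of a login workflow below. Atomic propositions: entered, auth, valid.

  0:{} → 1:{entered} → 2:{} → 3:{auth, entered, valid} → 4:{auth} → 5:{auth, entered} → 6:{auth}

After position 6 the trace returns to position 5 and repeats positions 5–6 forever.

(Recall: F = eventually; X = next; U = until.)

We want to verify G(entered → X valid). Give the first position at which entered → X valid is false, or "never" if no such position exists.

1

Check entered → X valid at each position in order: 0 ✓.
At position 1 the labels are {entered} and the next position 2 has {}, so entered → X valid is false there. This is the first violation.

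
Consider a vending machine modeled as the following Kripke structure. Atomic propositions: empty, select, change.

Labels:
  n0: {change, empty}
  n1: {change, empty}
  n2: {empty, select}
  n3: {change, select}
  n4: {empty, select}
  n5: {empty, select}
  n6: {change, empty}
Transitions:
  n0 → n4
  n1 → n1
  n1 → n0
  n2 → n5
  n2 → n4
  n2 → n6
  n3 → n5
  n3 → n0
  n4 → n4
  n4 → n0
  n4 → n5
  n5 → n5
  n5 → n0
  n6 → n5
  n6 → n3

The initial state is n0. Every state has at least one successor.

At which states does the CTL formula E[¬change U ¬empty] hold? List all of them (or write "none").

States satisfying ¬change: {n2, n4, n5}.
States satisfying ¬empty: {n3}.
States satisfying E[¬change U ¬empty]: {n3}.

{n3}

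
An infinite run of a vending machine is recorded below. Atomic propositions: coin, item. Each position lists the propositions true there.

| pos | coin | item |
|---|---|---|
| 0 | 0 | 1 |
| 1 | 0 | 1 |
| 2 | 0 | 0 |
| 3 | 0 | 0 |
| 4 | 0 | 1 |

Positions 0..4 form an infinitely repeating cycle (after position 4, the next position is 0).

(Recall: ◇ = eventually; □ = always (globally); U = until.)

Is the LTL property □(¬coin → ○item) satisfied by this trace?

¬coin → ○item must hold at every position from 0 onward. It fails at position 1, so □(¬coin → ○item) is false.
Positions where ¬coin holds: 0, 1, 2, 3, 4.
Check ○item at each: 0→ok, 1→fails, 2→fails, 3→ok, 4→ok.

No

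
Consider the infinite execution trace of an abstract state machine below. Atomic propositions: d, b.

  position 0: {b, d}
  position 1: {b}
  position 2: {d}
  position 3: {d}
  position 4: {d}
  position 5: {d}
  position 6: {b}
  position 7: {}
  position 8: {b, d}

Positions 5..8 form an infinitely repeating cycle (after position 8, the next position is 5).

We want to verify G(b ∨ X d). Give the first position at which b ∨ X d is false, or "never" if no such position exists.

5

Check b ∨ X d at each position in order: 0 ✓, 1 ✓, 2 ✓, 3 ✓, 4 ✓.
At position 5 the labels are {d} and the next position 6 has {b}, so b ∨ X d is false there. This is the first violation.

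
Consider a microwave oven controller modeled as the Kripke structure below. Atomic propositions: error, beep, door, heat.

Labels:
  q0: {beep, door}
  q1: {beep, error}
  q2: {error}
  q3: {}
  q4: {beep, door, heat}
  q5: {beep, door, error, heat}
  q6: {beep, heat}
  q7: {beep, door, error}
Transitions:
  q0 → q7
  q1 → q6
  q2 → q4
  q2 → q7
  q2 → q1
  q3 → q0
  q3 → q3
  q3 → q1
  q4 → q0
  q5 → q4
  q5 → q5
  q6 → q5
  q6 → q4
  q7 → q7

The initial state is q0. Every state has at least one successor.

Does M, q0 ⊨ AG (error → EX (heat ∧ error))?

States satisfying error → EX (heat ∧ error): {q0, q3, q4, q5, q6}.
States satisfying AG (error → EX (heat ∧ error)): ∅.
q7 is reachable from q0 and violates error → EX (heat ∧ error), so AG fails at q0.
q0 ∉ Sat(AG (error → EX (heat ∧ error))).

Violated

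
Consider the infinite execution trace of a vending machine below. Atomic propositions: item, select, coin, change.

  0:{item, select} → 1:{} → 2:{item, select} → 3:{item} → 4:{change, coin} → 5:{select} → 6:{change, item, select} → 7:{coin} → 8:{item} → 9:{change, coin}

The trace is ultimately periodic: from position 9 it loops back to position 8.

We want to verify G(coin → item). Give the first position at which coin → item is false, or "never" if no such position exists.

Check coin → item at each position in order: 0 ✓, 1 ✓, 2 ✓, 3 ✓.
At position 4 the labels are {change, coin}, so coin → item is false there. This is the first violation.

4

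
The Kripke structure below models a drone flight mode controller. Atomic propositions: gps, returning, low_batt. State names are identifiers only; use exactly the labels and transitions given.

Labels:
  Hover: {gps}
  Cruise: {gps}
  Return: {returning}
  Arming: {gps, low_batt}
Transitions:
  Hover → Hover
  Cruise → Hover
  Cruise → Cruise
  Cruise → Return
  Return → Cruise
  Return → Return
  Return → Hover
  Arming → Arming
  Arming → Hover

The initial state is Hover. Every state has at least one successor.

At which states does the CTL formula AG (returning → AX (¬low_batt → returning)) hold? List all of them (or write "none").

States satisfying returning → AX (¬low_batt → returning): {Hover, Cruise, Arming}.
States satisfying AG (returning → AX (¬low_batt → returning)): {Hover, Arming}.

{Hover, Arming}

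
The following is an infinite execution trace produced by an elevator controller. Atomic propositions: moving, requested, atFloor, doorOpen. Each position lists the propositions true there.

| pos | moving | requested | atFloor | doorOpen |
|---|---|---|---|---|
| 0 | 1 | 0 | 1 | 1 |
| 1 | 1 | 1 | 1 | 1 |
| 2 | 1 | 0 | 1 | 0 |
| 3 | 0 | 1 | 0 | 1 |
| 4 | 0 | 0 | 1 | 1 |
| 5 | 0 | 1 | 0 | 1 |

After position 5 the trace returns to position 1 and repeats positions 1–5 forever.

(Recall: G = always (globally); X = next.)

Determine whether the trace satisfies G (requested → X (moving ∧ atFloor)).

requested → X (moving ∧ atFloor) must hold at every position from 0 onward. It fails at position 3, so G (requested → X (moving ∧ atFloor)) is false.
Positions where requested holds: 1, 3, 5.
Check X (moving ∧ atFloor) at each: 1→ok, 3→fails, 5→ok.

No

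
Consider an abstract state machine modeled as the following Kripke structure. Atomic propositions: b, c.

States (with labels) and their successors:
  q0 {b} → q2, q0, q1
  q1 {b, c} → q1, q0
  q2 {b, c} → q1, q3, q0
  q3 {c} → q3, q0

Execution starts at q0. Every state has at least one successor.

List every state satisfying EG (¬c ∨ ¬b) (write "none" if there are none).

States satisfying ¬c ∨ ¬b: {q0, q3}.
States satisfying EG (¬c ∨ ¬b): {q0, q3}.

{q0, q3}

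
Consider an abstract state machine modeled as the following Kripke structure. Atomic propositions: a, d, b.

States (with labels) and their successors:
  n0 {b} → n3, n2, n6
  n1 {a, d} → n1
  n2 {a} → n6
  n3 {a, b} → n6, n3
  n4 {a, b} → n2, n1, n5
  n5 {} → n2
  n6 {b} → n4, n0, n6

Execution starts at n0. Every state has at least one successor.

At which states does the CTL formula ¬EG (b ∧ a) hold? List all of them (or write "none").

{n0, n1, n2, n4, n5, n6}

States satisfying b ∧ a: {n3, n4}.
States satisfying EG (b ∧ a): {n3}.
States satisfying ¬EG (b ∧ a): {n0, n1, n2, n4, n5, n6}.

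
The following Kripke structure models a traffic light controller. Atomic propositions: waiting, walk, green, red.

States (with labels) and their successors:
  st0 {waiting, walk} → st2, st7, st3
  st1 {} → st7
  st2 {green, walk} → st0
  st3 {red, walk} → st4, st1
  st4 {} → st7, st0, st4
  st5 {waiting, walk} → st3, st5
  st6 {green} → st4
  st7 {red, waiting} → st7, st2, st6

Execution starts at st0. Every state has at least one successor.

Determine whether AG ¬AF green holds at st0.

No

States satisfying ¬AF green: {st0, st1, st3, st4, st5, st7}.
States satisfying AG ¬AF green: ∅.
st2 is reachable from st0 and violates ¬AF green, so AG fails at st0.
st0 ∉ Sat(AG ¬AF green).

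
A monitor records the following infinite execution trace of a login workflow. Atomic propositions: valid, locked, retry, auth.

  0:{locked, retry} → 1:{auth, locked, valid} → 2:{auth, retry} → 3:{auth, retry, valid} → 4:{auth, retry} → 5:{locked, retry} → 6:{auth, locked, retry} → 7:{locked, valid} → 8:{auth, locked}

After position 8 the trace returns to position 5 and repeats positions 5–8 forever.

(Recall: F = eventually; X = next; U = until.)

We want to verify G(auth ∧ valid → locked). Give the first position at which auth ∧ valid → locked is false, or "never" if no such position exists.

3

Check auth ∧ valid → locked at each position in order: 0 ✓, 1 ✓, 2 ✓.
At position 3 the labels are {auth, retry, valid}, so auth ∧ valid → locked is false there. This is the first violation.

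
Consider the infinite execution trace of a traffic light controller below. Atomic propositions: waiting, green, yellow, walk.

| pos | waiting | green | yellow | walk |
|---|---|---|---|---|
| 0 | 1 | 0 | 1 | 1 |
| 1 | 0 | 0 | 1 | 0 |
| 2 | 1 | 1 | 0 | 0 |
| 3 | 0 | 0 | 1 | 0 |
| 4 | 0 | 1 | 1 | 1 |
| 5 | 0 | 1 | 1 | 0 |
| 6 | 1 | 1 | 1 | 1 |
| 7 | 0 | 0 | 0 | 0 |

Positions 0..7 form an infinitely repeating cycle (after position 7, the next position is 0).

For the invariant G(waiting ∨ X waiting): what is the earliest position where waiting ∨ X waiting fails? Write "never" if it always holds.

3

Check waiting ∨ X waiting at each position in order: 0 ✓, 1 ✓, 2 ✓.
At position 3 the labels are {yellow} and the next position 4 has {green, walk, yellow}, so waiting ∨ X waiting is false there. This is the first violation.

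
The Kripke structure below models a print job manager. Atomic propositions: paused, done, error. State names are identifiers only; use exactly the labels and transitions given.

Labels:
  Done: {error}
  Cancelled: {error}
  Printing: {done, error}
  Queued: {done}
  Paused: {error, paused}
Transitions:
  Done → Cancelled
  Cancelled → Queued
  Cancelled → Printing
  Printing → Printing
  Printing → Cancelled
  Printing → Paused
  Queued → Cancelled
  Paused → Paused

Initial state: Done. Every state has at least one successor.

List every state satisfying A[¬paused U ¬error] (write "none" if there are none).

States satisfying ¬paused: {Done, Cancelled, Printing, Queued}.
States satisfying ¬error: {Queued}.
States satisfying A[¬paused U ¬error]: {Queued}.

{Queued}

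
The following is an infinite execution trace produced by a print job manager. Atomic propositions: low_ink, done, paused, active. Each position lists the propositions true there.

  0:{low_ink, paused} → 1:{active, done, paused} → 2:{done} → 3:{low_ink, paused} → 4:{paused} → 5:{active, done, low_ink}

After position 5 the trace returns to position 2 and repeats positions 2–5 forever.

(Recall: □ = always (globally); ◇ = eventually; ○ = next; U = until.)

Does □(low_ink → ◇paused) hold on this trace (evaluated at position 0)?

Yes

low_ink → ◇paused holds at every position 0..5, and those are all positions ever visited, so □(low_ink → ◇paused) holds.
Positions where low_ink holds: 0, 3, 5.
Check ◇paused at each: 0→ok, 3→ok, 5→ok.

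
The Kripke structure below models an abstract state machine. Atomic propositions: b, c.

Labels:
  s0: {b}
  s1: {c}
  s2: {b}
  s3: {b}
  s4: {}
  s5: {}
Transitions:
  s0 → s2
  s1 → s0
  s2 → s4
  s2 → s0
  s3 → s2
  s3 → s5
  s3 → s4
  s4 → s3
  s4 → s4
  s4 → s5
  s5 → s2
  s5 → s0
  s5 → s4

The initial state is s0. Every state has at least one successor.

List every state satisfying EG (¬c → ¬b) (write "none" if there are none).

States satisfying ¬c → ¬b: {s1, s4, s5}.
States satisfying EG (¬c → ¬b): {s4, s5}.

{s4, s5}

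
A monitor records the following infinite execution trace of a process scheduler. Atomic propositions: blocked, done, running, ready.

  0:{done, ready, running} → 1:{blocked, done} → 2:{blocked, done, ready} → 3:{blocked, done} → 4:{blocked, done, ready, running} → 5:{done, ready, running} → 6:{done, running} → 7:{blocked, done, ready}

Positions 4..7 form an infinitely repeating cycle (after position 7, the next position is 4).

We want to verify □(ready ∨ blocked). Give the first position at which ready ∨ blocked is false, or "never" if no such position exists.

Check ready ∨ blocked at each position in order: 0 ✓, 1 ✓, 2 ✓, 3 ✓, 4 ✓, 5 ✓.
At position 6 the labels are {done, running}, so ready ∨ blocked is false there. This is the first violation.

6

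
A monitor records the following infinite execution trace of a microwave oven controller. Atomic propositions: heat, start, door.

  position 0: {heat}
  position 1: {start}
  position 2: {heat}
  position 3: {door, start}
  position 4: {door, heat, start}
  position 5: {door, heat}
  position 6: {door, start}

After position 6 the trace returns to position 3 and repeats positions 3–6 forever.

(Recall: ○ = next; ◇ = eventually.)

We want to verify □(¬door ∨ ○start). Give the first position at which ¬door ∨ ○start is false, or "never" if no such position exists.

4

Check ¬door ∨ ○start at each position in order: 0 ✓, 1 ✓, 2 ✓, 3 ✓.
At position 4 the labels are {door, heat, start} and the next position 5 has {door, heat}, so ¬door ∨ ○start is false there. This is the first violation.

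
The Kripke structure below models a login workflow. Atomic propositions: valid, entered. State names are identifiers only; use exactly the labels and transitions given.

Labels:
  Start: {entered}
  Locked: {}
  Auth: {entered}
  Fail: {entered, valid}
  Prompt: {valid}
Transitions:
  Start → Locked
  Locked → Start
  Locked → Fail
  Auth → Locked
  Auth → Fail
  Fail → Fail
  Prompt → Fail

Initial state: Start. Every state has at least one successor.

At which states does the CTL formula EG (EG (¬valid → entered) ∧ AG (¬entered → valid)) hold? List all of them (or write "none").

{Fail, Prompt}

States satisfying EG (¬valid → entered) ∧ AG (¬entered → valid): {Fail, Prompt}.
States satisfying EG (EG (¬valid → entered) ∧ AG (¬entered → valid)): {Fail, Prompt}.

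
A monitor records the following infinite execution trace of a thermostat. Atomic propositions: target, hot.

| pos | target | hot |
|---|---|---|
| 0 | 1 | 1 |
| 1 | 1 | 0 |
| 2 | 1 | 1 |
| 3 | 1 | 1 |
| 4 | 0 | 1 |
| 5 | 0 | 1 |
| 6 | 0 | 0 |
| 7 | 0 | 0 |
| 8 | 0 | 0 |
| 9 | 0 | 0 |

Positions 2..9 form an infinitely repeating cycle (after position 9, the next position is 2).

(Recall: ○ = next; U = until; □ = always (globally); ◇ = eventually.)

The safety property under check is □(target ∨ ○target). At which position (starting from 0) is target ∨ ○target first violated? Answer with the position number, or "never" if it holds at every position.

Check target ∨ ○target at each position in order: 0 ✓, 1 ✓, 2 ✓, 3 ✓.
At position 4 the labels are {hot} and the next position 5 has {hot}, so target ∨ ○target is false there. This is the first violation.

4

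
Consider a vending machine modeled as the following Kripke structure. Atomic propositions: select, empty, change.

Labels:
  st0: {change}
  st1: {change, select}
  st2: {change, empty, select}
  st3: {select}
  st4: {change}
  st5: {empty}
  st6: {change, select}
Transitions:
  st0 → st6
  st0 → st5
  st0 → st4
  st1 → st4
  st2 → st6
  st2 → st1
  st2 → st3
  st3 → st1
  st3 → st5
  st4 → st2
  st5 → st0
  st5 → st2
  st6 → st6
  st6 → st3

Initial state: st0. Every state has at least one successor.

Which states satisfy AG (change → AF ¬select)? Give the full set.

States satisfying change → AF ¬select: {st0, st1, st3, st4, st5}.
States satisfying AG (change → AF ¬select): ∅.

none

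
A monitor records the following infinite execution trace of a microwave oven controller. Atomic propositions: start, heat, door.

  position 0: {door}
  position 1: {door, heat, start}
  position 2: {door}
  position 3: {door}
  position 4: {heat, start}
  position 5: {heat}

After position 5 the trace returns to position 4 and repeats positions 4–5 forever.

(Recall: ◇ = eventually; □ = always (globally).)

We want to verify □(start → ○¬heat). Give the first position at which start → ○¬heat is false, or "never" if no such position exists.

Check start → ○¬heat at each position in order: 0 ✓, 1 ✓, 2 ✓, 3 ✓.
At position 4 the labels are {heat, start} and the next position 5 has {heat}, so start → ○¬heat is false there. This is the first violation.

4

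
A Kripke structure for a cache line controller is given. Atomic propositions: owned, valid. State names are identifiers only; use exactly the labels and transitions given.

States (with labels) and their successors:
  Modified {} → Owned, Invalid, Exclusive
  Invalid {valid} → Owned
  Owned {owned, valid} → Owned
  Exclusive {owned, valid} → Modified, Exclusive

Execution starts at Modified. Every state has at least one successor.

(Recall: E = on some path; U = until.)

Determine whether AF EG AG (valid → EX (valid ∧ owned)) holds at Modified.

Yes

States satisfying EG AG (valid → EX (valid ∧ owned)): {Modified, Invalid, Owned, Exclusive}.
States satisfying AF EG AG (valid → EX (valid ∧ owned)): {Modified, Invalid, Owned, Exclusive}.
Modified ∈ Sat(AF EG AG (valid → EX (valid ∧ owned))).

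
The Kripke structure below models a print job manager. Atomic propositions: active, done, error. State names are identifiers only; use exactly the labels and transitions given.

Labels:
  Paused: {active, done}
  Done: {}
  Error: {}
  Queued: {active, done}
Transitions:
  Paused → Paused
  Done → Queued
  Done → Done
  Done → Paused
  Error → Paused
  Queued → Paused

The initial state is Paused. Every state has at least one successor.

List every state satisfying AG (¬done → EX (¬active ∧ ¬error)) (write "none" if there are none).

{Paused, Done, Queued}

States satisfying ¬done → EX (¬active ∧ ¬error): {Paused, Done, Queued}.
States satisfying AG (¬done → EX (¬active ∧ ¬error)): {Paused, Done, Queued}.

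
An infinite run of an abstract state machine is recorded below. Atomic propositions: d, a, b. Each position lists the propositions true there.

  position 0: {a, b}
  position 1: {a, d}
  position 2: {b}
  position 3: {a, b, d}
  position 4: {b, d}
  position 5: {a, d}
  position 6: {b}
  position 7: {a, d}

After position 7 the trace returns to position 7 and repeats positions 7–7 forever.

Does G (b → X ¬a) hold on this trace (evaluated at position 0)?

b → X ¬a must hold at every position from 0 onward. It fails at position 0, so G (b → X ¬a) is false.
Positions where b holds: 0, 2, 3, 4, 6.
Check X ¬a at each: 0→fails, 2→fails, 3→ok, 4→fails, 6→fails.

No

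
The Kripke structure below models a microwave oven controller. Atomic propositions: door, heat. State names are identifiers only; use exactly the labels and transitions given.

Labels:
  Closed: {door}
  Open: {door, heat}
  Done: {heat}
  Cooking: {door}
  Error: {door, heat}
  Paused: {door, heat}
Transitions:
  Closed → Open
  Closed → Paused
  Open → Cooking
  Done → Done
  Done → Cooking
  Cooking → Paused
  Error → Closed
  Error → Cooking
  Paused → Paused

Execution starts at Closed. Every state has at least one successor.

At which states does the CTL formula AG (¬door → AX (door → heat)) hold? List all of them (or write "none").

States satisfying ¬door → AX (door → heat): {Closed, Open, Cooking, Error, Paused}.
States satisfying AG (¬door → AX (door → heat)): {Closed, Open, Cooking, Error, Paused}.

{Closed, Open, Cooking, Error, Paused}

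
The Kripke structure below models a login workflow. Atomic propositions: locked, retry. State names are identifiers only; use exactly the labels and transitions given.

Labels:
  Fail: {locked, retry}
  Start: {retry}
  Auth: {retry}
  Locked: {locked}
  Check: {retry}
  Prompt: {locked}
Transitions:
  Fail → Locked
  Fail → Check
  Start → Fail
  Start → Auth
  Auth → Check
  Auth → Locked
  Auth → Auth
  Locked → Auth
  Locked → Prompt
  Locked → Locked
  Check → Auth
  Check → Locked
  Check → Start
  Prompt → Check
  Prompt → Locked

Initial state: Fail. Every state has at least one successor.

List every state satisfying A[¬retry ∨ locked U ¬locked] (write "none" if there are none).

States satisfying ¬retry ∨ locked: {Fail, Locked, Prompt}.
States satisfying ¬locked: {Start, Auth, Check}.
States satisfying A[¬retry ∨ locked U ¬locked]: {Start, Auth, Check}.

{Start, Auth, Check}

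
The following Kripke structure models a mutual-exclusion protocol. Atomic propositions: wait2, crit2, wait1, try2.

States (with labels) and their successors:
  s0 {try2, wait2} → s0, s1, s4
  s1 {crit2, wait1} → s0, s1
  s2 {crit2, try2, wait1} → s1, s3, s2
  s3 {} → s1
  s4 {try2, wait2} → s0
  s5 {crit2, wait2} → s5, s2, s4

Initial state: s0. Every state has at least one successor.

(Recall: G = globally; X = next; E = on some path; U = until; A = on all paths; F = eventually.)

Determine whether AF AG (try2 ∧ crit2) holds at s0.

No

States satisfying AG (try2 ∧ crit2): ∅.
States satisfying AF AG (try2 ∧ crit2): ∅.
There is a path from s0 along which AG (try2 ∧ crit2) never holds.
s0 ∉ Sat(AF AG (try2 ∧ crit2)).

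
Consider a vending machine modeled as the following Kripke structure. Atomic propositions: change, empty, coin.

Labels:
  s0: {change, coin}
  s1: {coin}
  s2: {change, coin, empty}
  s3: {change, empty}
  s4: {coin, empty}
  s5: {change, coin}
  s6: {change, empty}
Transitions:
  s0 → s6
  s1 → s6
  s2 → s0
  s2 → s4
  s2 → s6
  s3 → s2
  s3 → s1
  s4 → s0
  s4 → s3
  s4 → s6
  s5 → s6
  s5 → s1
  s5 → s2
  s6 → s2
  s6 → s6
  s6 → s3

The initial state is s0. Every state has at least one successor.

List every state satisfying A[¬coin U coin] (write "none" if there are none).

{s0, s1, s2, s3, s4, s5}

States satisfying ¬coin: {s3, s6}.
States satisfying coin: {s0, s1, s2, s4, s5}.
States satisfying A[¬coin U coin]: {s0, s1, s2, s3, s4, s5}.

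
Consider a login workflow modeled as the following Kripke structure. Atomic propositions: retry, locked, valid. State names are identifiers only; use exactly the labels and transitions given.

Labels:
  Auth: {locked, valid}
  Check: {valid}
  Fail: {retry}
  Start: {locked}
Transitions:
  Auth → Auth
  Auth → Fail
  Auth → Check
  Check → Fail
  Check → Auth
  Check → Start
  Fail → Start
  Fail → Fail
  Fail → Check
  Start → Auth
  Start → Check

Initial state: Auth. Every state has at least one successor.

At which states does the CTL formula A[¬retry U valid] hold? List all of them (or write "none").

{Auth, Check, Start}

States satisfying ¬retry: {Auth, Check, Start}.
States satisfying valid: {Auth, Check}.
States satisfying A[¬retry U valid]: {Auth, Check, Start}.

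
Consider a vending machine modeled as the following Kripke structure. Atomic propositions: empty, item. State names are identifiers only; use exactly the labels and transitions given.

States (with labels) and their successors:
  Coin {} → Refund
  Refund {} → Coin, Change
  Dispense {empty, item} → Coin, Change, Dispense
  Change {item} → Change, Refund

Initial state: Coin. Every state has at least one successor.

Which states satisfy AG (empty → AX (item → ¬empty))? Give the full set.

{Coin, Refund, Change}

States satisfying empty → AX (item → ¬empty): {Coin, Refund, Change}.
States satisfying AG (empty → AX (item → ¬empty)): {Coin, Refund, Change}.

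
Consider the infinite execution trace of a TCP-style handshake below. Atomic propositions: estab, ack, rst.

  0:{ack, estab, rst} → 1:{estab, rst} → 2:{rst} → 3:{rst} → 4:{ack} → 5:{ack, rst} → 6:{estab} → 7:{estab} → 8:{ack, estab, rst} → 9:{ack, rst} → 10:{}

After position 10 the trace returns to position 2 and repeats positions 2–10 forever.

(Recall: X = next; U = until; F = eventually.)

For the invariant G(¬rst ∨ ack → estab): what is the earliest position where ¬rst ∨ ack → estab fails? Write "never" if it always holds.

4

Check ¬rst ∨ ack → estab at each position in order: 0 ✓, 1 ✓, 2 ✓, 3 ✓.
At position 4 the labels are {ack}, so ¬rst ∨ ack → estab is false there. This is the first violation.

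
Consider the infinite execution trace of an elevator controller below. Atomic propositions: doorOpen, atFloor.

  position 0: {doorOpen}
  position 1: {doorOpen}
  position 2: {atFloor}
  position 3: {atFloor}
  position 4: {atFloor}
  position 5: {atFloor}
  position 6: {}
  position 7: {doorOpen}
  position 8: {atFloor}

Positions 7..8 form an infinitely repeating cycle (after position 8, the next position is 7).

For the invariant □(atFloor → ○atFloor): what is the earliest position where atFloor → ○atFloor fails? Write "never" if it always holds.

5

Check atFloor → ○atFloor at each position in order: 0 ✓, 1 ✓, 2 ✓, 3 ✓, 4 ✓.
At position 5 the labels are {atFloor} and the next position 6 has {}, so atFloor → ○atFloor is false there. This is the first violation.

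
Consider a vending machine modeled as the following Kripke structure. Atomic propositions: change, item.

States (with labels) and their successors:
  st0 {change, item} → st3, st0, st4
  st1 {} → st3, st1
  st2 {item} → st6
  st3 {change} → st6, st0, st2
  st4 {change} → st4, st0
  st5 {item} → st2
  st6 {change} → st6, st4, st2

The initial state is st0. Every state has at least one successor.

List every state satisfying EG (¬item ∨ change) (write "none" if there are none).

States satisfying ¬item ∨ change: {st0, st1, st3, st4, st6}.
States satisfying EG (¬item ∨ change): {st0, st1, st3, st4, st6}.

{st0, st1, st3, st4, st6}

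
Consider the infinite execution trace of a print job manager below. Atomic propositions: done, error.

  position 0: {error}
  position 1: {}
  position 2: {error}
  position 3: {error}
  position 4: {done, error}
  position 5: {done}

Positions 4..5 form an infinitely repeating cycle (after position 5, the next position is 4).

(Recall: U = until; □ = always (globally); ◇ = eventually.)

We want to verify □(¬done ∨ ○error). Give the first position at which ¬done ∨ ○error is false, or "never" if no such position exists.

4

Check ¬done ∨ ○error at each position in order: 0 ✓, 1 ✓, 2 ✓, 3 ✓.
At position 4 the labels are {done, error} and the next position 5 has {done}, so ¬done ∨ ○error is false there. This is the first violation.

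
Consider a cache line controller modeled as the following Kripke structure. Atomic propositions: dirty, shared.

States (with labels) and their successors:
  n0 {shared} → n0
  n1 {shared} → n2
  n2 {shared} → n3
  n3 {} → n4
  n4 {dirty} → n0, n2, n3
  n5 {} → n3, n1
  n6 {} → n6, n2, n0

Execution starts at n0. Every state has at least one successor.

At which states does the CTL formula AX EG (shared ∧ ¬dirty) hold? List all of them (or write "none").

States satisfying EG (shared ∧ ¬dirty): {n0}.
States satisfying AX EG (shared ∧ ¬dirty): {n0}.

{n0}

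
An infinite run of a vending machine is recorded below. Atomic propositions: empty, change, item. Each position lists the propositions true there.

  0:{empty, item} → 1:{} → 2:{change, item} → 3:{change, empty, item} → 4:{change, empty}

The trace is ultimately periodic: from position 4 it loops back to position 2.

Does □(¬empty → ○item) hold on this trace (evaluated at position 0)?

¬empty → ○item holds at every position 0..4, and those are all positions ever visited, so □(¬empty → ○item) holds.
Positions where ¬empty holds: 1, 2.
Check ○item at each: 1→ok, 2→ok.

Satisfied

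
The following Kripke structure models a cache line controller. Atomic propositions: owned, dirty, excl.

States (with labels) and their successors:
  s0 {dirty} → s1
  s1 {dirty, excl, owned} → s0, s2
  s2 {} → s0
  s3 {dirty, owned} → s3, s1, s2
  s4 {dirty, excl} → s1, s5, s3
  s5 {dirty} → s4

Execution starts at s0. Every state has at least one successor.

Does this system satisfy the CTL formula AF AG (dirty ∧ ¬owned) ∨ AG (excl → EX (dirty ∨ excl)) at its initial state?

States satisfying AG (dirty ∧ ¬owned): ∅.
States satisfying AF AG (dirty ∧ ¬owned): ∅.
States satisfying excl → EX (dirty ∨ excl): {s0, s1, s2, s3, s4, s5}.
States satisfying AG (excl → EX (dirty ∨ excl)): {s0, s1, s2, s3, s4, s5}.
States satisfying AF AG (dirty ∧ ¬owned) ∨ AG (excl → EX (dirty ∨ excl)): {s0, s1, s2, s3, s4, s5}.
s0 ∈ Sat(AF AG (dirty ∧ ¬owned) ∨ AG (excl → EX (dirty ∨ excl))).

Satisfied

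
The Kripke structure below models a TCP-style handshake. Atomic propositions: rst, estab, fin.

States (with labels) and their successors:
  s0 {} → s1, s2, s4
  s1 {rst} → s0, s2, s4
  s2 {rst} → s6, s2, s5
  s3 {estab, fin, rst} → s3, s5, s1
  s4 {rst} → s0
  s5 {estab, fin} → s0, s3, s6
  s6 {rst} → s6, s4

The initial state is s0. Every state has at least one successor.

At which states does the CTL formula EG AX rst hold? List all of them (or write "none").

{s6}

States satisfying AX rst: {s0, s6}.
States satisfying EG AX rst: {s6}.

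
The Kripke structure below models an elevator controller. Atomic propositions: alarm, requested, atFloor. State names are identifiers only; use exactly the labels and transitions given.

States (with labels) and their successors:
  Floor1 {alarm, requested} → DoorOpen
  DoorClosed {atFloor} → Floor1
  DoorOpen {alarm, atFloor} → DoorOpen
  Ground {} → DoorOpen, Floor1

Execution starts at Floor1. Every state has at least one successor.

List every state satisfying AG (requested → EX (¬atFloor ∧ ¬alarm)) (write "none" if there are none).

States satisfying requested → EX (¬atFloor ∧ ¬alarm): {DoorClosed, DoorOpen, Ground}.
States satisfying AG (requested → EX (¬atFloor ∧ ¬alarm)): {DoorOpen}.

{DoorOpen}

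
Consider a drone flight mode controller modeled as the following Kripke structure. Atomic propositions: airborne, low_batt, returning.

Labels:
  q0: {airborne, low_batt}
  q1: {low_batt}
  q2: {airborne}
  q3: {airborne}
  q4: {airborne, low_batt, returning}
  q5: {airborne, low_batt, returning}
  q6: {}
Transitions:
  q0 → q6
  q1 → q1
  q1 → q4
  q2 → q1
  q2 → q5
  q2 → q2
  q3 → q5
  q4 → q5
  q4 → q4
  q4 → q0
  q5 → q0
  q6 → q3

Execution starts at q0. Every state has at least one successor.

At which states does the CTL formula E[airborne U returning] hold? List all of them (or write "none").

States satisfying airborne: {q0, q2, q3, q4, q5}.
States satisfying returning: {q4, q5}.
States satisfying E[airborne U returning]: {q2, q3, q4, q5}.

{q2, q3, q4, q5}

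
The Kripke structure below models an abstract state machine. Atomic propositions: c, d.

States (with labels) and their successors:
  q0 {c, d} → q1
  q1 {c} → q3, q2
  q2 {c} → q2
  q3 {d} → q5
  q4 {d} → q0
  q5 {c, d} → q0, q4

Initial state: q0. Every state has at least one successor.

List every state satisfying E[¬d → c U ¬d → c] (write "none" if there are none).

{q0, q1, q2, q3, q4, q5}

States satisfying ¬d → c: {q0, q1, q2, q3, q4, q5}.
States satisfying E[¬d → c U ¬d → c]: {q0, q1, q2, q3, q4, q5}.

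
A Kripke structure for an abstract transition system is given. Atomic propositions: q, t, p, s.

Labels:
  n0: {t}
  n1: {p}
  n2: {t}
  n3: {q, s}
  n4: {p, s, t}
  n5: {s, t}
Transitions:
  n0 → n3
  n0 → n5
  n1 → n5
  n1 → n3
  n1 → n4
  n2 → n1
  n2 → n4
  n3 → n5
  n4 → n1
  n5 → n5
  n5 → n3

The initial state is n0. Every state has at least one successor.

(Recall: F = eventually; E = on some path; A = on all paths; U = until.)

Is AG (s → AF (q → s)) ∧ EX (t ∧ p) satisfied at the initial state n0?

States satisfying s → AF (q → s): {n0, n1, n2, n3, n4, n5}.
States satisfying AG (s → AF (q → s)): {n0, n1, n2, n3, n4, n5}.
States satisfying t ∧ p: {n4}.
States satisfying EX (t ∧ p): {n1, n2}.
States satisfying AG (s → AF (q → s)) ∧ EX (t ∧ p): {n1, n2}.
n0 ∉ Sat(AG (s → AF (q → s)) ∧ EX (t ∧ p)).

Does not hold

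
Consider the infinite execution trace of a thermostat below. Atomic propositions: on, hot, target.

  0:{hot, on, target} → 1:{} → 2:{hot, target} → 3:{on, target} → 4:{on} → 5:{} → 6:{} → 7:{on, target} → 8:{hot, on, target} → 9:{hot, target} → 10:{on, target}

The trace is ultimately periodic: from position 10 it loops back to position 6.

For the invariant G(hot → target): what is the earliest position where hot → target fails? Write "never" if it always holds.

never

hot → target holds at every position 0..10, and those are all the positions the trace ever visits, so the invariant G(hot → target) is never violated.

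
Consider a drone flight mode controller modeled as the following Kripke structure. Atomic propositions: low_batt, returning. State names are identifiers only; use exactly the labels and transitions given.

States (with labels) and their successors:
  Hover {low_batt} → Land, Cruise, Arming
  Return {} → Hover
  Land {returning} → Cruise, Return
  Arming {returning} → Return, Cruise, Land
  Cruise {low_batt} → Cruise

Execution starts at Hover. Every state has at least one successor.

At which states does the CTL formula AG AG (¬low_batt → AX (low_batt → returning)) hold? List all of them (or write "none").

{Cruise}

States satisfying AG (¬low_batt → AX (low_batt → returning)): {Cruise}.
States satisfying AG AG (¬low_batt → AX (low_batt → returning)): {Cruise}.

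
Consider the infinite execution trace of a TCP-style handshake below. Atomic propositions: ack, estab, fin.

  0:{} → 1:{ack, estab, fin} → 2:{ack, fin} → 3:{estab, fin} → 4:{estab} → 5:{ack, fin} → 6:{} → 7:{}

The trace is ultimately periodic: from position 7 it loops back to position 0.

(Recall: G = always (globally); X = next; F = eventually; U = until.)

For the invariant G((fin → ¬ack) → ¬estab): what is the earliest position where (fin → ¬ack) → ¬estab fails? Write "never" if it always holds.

3

Check (fin → ¬ack) → ¬estab at each position in order: 0 ✓, 1 ✓, 2 ✓.
At position 3 the labels are {estab, fin}, so (fin → ¬ack) → ¬estab is false there. This is the first violation.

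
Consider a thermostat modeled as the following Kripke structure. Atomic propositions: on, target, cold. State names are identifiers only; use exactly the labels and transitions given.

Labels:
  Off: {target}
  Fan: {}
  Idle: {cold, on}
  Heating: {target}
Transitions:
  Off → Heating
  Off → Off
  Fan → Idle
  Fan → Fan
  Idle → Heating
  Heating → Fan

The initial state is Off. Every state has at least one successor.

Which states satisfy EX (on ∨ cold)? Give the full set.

States satisfying on ∨ cold: {Idle}.
States satisfying EX (on ∨ cold): {Fan}.

{Fan}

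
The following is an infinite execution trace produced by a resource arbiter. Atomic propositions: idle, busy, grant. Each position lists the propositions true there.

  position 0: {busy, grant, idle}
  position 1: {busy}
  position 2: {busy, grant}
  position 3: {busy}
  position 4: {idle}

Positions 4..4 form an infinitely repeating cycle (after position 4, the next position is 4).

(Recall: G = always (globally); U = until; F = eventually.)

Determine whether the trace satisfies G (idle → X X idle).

Violated

idle → X X idle must hold at every position from 0 onward. It fails at position 0, so G (idle → X X idle) is false.
Positions where idle holds: 0, 4.
Check X X idle at each: 0→fails, 4→ok.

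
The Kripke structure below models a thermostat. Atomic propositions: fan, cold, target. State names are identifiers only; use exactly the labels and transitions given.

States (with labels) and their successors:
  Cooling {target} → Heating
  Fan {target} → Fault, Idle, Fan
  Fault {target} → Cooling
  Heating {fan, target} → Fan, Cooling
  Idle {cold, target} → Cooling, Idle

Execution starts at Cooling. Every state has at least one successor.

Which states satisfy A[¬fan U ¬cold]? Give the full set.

States satisfying ¬fan: {Cooling, Fan, Fault, Idle}.
States satisfying ¬cold: {Cooling, Fan, Fault, Heating}.
States satisfying A[¬fan U ¬cold]: {Cooling, Fan, Fault, Heating}.

{Cooling, Fan, Fault, Heating}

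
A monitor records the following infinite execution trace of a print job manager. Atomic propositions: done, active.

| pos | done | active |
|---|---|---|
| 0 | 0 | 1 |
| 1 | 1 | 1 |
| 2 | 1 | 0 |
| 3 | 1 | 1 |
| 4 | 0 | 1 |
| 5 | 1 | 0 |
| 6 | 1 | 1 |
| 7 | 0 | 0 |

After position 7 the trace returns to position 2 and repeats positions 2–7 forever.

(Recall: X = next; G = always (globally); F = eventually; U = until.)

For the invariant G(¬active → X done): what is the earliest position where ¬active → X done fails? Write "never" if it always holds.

never

¬active → X done holds at every position 0..7, and those are all the positions the trace ever visits, so the invariant G(¬active → X done) is never violated.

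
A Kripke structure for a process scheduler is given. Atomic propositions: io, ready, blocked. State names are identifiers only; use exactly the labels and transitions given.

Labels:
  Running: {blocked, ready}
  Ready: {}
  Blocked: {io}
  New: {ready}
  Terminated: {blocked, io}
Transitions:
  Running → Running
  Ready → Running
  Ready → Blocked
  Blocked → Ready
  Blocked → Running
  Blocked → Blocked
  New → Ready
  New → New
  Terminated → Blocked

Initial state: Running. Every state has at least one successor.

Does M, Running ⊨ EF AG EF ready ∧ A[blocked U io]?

States satisfying AG EF ready: {Running, Ready, Blocked, New, Terminated}.
States satisfying EF AG EF ready: {Running, Ready, Blocked, New, Terminated}.
States satisfying blocked: {Running, Terminated}.
States satisfying io: {Blocked, Terminated}.
States satisfying A[blocked U io]: {Blocked, Terminated}.
States satisfying EF AG EF ready ∧ A[blocked U io]: {Blocked, Terminated}.
Running ∉ Sat(EF AG EF ready ∧ A[blocked U io]).

Does not hold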